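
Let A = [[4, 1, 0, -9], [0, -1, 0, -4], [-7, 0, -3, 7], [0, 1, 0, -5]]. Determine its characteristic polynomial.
χ_A(x) = (x - 4)(x + 3)^3

xI - A = [[x - 4, -1, 0, 9], [0, x + 1, 0, 4], [7, 0, x + 3, -7], [0, -1, 0, x + 5]].

Expanding det(xI - A) along the first row:
det(xI - A) = + (x - 4)·det([[x + 1, 0, 4], [0, x + 3, -7], [-1, 0, x + 5]]) - (-1)·det([[0, 0, 4], [7, x + 3, -7], [0, 0, x + 5]]) + (0)·det([[0, x + 1, 4], [7, 0, -7], [0, -1, x + 5]]) - (9)·det([[0, x + 1, 0], [7, 0, x + 3], [0, -1, 0]]).

Evaluating gives χ_A(x) = x^4 + 5x^3 - 9x^2 - 81x - 108 = (x - 4)(x + 3)^3.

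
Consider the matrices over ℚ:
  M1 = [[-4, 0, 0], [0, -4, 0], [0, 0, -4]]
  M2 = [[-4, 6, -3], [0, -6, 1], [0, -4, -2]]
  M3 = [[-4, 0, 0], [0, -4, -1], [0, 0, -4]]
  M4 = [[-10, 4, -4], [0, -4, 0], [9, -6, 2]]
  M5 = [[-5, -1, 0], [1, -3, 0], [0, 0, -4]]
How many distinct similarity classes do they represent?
2 classes: {M1}, {M2, M3, M4, M5}

Characteristic polynomials: χ_{M1} = (x + 4)^3, χ_{M2} = (x + 4)^3, χ_{M3} = (x + 4)^3, χ_{M4} = (x + 4)^3, χ_{M5} = (x + 4)^3.

{M1}: invariant factors x + 4, x + 4, x + 4.

{M2, M3, M4, M5}: invariant factors x + 4, (x + 4)^2.

Matrices are similar if and only if their invariant-factor lists agree; the partition into similarity classes is {M1}, {M2, M3, M4, M5}.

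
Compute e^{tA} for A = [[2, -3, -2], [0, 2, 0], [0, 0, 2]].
e^{tA} = [[e^{2*t}, -3*t*e^{2*t}, -2*t*e^{2*t}], [0, e^{2*t}, 0], [0, 0, e^{2*t}]]

A has Jordan form J = [[2, 1, 0], [0, 2, 0], [0, 0, 2]] with A = PJP^{-1}, so e^{tA} = P e^{tJ} P^{-1}.

For a Jordan block J_k(λ), e^{tJ_k(λ)} = e^{λt} · (I + tN + t^2 N^2/2! + ... + t^{k-1} N^{k-1}/(k-1)!) where N is the nilpotent superdiagonal part.

Assembling the blocks and conjugating back gives the entries of e^{tA} as shown above.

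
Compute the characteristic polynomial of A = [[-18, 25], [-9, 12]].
xI - A = [[x + 18, -25], [9, x - 12]].

Expanding det(xI - A) along the first row:
det(xI - A) = + (x + 18)·det([[x - 12]]) - (-25)·det([[9]]).

Evaluating gives χ_A(x) = x^2 + 6x + 9 = (x + 3)^2.

χ_A(x) = (x + 3)^2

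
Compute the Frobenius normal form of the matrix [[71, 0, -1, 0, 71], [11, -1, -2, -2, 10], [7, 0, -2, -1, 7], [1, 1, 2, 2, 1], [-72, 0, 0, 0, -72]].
The invariant factors of A (the non-unit diagonal entries of the Smith normal form of xI - A over ℚ[x]) are (x - 2)(x^2 + 2x + 6)^2, each dividing the next. The characteristic polynomial is their product, (x - 2)(x^2 + 2x + 6)^2.

The rational canonical form is the block-diagonal matrix of companion matrices C(f_i):
R = [[0, 0, 0, 0, 72], [1, 0, 0, 0, 12], [0, 1, 0, 0, 8], [0, 0, 1, 0, -8], [0, 0, 0, 1, -2]].

Note the characteristic polynomial does not split into linear factors over ℚ, so A has no Jordan form over ℚ; the rational canonical form exists over any field.

R = [[0, 0, 0, 0, 72], [1, 0, 0, 0, 12], [0, 1, 0, 0, 8], [0, 0, 1, 0, -8], [0, 0, 0, 1, -2]]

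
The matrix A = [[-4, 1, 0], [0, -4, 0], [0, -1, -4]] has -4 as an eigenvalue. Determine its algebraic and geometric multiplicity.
The characteristic polynomial is (x + 4)^3, so the factor x + 4 appears with exponent 3: the algebraic multiplicity is 3.

rank(A + 4I) = 1, so the eigenspace has dimension 3 - 1 = 2: the geometric multiplicity is 2.

Since 2 < 3, A is not diagonalizable.

algebraic multiplicity 3, geometric multiplicity 2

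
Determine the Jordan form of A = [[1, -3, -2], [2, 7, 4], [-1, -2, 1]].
J = [[3, 1, 0], [0, 3, 1], [0, 0, 3]]

The characteristic polynomial is det(xI - A) = (x - 3)^3, so the eigenvalues are 3 (algebraic multiplicity 3).

For λ = 3: rank(A - 3I) = 2, rank((A - 3I)^2) = 1, rank((A - 3I)^3) = 0. The eigenspace has dimension 3 - 2 = 1, so there is 1 Jordan block; the rank sequence gives block sizes [3].

Assembling the blocks gives the Jordan form J above.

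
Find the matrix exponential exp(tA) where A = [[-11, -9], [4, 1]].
e^{tA} = [[(1 - 6*t)*e^{-5*t}, -9*t*e^{-5*t}], [4*t*e^{-5*t}, (6*t + 1)*e^{-5*t}]]

A has Jordan form J = [[-5, 1], [0, -5]] with A = PJP^{-1}, so e^{tA} = P e^{tJ} P^{-1}.

For a Jordan block J_k(λ), e^{tJ_k(λ)} = e^{λt} · (I + tN + t^2 N^2/2! + ... + t^{k-1} N^{k-1}/(k-1)!) where N is the nilpotent superdiagonal part.

Assembling the blocks and conjugating back gives the entries of e^{tA} as shown above.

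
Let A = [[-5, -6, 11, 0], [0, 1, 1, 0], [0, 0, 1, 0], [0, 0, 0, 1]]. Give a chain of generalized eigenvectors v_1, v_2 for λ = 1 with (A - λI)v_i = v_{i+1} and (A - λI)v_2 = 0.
We seek v_1 ∈ ker((A - I)^2) \ ker(A - I), then set v_{i+1} = (A - I) v_i.

One such chain is v_1 = [[0, 2, 1, 0]]^T, v_2 = [[-1, 1, 0, 0]]^T. Check: (A - I) v_2 = [[0, 0, 0, 0]]^T = 0.

v_1 = [[0, 2, 1, 0]]^T, v_2 = [[-1, 1, 0, 0]]^T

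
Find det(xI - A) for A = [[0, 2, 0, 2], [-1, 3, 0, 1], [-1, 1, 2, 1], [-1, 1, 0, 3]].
χ_A(x) = (x - 2)^4

xI - A = [[x, -2, 0, -2], [1, x - 3, 0, -1], [1, -1, x - 2, -1], [1, -1, 0, x - 3]].

Expanding det(xI - A) along the first row:
det(xI - A) = + (x)·det([[x - 3, 0, -1], [-1, x - 2, -1], [-1, 0, x - 3]]) - (-2)·det([[1, 0, -1], [1, x - 2, -1], [1, 0, x - 3]]) + (0)·det([[1, x - 3, -1], [1, -1, -1], [1, -1, x - 3]]) - (-2)·det([[1, x - 3, 0], [1, -1, x - 2], [1, -1, 0]]).

Evaluating gives χ_A(x) = x^4 - 8x^3 + 24x^2 - 32x + 16 = (x - 2)^4.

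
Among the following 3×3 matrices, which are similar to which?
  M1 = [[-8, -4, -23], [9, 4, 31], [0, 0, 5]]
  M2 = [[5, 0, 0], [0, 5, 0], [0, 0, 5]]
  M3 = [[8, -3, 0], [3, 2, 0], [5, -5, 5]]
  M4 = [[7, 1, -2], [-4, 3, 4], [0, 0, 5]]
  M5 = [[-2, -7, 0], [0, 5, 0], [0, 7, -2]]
4 classes: {M1}, {M2}, {M3, M4}, {M5}

Characteristic polynomials: χ_{M1} = (x - 5)(x + 2)^2, χ_{M2} = (x - 5)^3, χ_{M3} = (x - 5)^3, χ_{M4} = (x - 5)^3, χ_{M5} = (x - 5)(x + 2)^2.

{M1}: invariant factors (x - 5)(x + 2)^2.

{M2}: invariant factors x - 5, x - 5, x - 5.

{M3, M4}: invariant factors x - 5, (x - 5)^2.

{M5}: invariant factors x + 2, (x - 5)(x + 2).

Matrices are similar if and only if their invariant-factor lists agree; the partition into similarity classes is {M1}, {M2}, {M3, M4}, {M5}.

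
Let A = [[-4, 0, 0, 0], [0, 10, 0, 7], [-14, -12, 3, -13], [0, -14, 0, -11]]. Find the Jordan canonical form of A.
J = [[-4, 0, 0, 0], [0, -4, 0, 0], [0, 0, 3, 1], [0, 0, 0, 3]]

The characteristic polynomial is det(xI - A) = (x - 3)^2(x + 4)^2, so the eigenvalues are -4 (algebraic multiplicity 2), 3 (algebraic multiplicity 2).

For λ = -4: rank(A + 4I) = 2. The eigenspace has dimension 4 - 2 = 2, so there are 2 Jordan blocks; the rank sequence gives block sizes [1, 1].

For λ = 3: rank(A - 3I) = 3, rank((A - 3I)^2) = 2. The eigenspace has dimension 4 - 3 = 1, so there is 1 Jordan block; the rank sequence gives block sizes [2].

Assembling the blocks gives the Jordan form J above.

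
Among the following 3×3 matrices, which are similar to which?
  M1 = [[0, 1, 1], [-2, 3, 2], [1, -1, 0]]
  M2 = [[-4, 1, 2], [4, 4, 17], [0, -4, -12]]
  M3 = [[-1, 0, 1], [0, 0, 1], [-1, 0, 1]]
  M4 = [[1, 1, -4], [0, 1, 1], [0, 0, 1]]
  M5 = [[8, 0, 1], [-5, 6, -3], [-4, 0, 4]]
5 classes: {M1}, {M2}, {M3}, {M4}, {M5}

Characteristic polynomials: χ_{M1} = (x - 1)^3, χ_{M2} = (x + 4)^3, χ_{M3} = x^3, χ_{M4} = (x - 1)^3, χ_{M5} = (x - 6)^3.

{M1}: invariant factors x - 1, (x - 1)^2.

{M2}: invariant factors (x + 4)^3.

{M3}: invariant factors x^3.

{M4}: invariant factors (x - 1)^3.

{M5}: invariant factors (x - 6)^3.

Matrices are similar if and only if their invariant-factor lists agree; the partition into similarity classes is {M1}, {M2}, {M3}, {M4}, {M5}.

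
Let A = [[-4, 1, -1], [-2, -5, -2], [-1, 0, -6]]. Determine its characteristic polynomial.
xI - A = [[x + 4, -1, 1], [2, x + 5, 2], [1, 0, x + 6]].

Expanding det(xI - A) along the first row:
det(xI - A) = + (x + 4)·det([[x + 5, 2], [0, x + 6]]) - (-1)·det([[2, 2], [1, x + 6]]) + (1)·det([[2, x + 5], [1, 0]]).

Evaluating gives χ_A(x) = x^3 + 15x^2 + 75x + 125 = (x + 5)^3.

χ_A(x) = (x + 5)^3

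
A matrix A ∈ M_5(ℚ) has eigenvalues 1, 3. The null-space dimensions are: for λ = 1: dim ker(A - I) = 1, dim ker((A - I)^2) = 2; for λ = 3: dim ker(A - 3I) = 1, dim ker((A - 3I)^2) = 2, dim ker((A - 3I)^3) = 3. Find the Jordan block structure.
Jordan blocks: (1, 2), (3, 3)

λ = 1: successive nullity increments [1, 1] count blocks of size ≥ k; block sizes are [2].
λ = 3: successive nullity increments [1, 1, 1] count blocks of size ≥ k; block sizes are [3].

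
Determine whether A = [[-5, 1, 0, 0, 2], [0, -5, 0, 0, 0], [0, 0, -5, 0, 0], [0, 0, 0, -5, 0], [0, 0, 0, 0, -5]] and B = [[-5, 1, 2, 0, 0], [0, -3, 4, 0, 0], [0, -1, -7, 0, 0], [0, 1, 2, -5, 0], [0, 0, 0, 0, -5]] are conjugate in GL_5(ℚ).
Two matrices over a field are similar if and only if they have the same invariant factors.

Both A and B have characteristic polynomial (x + 5)^5 and minimal polynomial (x + 5)^2. Computing further, both have invariant factors x + 5, x + 5, x + 5, (x + 5)^2. Hence A and B are similar.

Yes.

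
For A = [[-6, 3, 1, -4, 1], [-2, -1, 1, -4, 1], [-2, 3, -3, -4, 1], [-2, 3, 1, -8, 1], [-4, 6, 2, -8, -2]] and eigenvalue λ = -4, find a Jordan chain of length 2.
We seek v_1 ∈ ker((A + 4I)^2) \ ker(A + 4I), then set v_{i+1} = (A + 4I) v_i.

One such chain is v_1 = [[0, 1, 1, 1, 1]]^T, v_2 = [[1, 1, 1, 1, 2]]^T. Check: (A + 4I) v_2 = [[0, 0, 0, 0, 0]]^T = 0.

v_1 = [[0, 1, 1, 1, 1]]^T, v_2 = [[1, 1, 1, 1, 2]]^T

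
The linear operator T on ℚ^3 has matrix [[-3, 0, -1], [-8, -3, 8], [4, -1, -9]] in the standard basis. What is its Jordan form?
The characteristic polynomial is det(xI - A) = (x + 5)^3, so the eigenvalues are -5 (algebraic multiplicity 3).

For λ = -5: rank(A + 5I) = 2, rank((A + 5I)^2) = 1, rank((A + 5I)^3) = 0. The eigenspace has dimension 3 - 2 = 1, so there is 1 Jordan block; the rank sequence gives block sizes [3].

Assembling the blocks gives the Jordan form J above.

J = [[-5, 1, 0], [0, -5, 1], [0, 0, -5]]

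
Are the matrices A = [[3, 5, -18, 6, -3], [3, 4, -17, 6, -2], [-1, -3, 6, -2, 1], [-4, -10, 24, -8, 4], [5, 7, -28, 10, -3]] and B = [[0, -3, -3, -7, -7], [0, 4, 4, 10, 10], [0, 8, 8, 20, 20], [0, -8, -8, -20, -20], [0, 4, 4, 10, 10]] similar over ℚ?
No.

Both have characteristic polynomial x^4(x - 2), but the minimal polynomial of A is x^3(x - 2) while the minimal polynomial of B is x^2(x - 2). The minimal polynomial is a similarity invariant, so A and B are not similar.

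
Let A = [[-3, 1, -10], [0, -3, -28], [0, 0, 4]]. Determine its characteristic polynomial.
χ_A(x) = (x - 4)(x + 3)^2

xI - A = [[x + 3, -1, 10], [0, x + 3, 28], [0, 0, x - 4]].

Expanding det(xI - A) along the first row:
det(xI - A) = + (x + 3)·det([[x + 3, 28], [0, x - 4]]) - (-1)·det([[0, 28], [0, x - 4]]) + (10)·det([[0, x + 3], [0, 0]]).

Evaluating gives χ_A(x) = x^3 + 2x^2 - 15x - 36 = (x - 4)(x + 3)^2.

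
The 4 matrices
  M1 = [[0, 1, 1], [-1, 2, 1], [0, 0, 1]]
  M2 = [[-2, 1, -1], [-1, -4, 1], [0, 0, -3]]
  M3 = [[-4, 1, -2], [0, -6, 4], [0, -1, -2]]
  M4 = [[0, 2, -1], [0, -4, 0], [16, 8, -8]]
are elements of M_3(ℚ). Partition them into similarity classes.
Characteristic polynomials: χ_{M1} = (x - 1)^3, χ_{M2} = (x + 3)^3, χ_{M3} = (x + 4)^3, χ_{M4} = (x + 4)^3.

{M1}: invariant factors x - 1, (x - 1)^2.

{M2}: invariant factors x + 3, (x + 3)^2.

{M3, M4}: invariant factors x + 4, (x + 4)^2.

Matrices are similar if and only if their invariant-factor lists agree; the partition into similarity classes is {M1}, {M2}, {M3, M4}.

3 classes: {M1}, {M2}, {M3, M4}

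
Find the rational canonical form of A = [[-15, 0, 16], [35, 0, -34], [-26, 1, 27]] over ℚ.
The invariant factors of A (the non-unit diagonal entries of the Smith normal form of xI - A over ℚ[x]) are (x - 5)^2(x - 2), each dividing the next. The characteristic polynomial is their product, (x - 5)^2(x - 2).

The rational canonical form is the block-diagonal matrix of companion matrices C(f_i):
R = [[0, 0, 50], [1, 0, -45], [0, 1, 12]].

R = [[0, 0, 50], [1, 0, -45], [0, 1, 12]]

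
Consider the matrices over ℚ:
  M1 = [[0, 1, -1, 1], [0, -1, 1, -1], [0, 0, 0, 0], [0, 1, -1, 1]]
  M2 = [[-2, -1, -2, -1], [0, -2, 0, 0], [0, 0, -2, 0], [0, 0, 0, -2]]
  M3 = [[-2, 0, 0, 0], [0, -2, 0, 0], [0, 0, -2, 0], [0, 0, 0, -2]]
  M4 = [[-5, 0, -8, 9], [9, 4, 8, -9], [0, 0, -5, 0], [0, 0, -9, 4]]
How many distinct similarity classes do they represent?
4 classes: {M1}, {M2}, {M3}, {M4}

Characteristic polynomials: χ_{M1} = x^4, χ_{M2} = (x + 2)^4, χ_{M3} = (x + 2)^4, χ_{M4} = (x - 4)^2(x + 5)^2.

{M1}: invariant factors x, x, x^2.

{M2}: invariant factors x + 2, x + 2, (x + 2)^2.

{M3}: invariant factors x + 2, x + 2, x + 2, x + 2.

{M4}: invariant factors x - 4, (x - 4)(x + 5)^2.

Matrices are similar if and only if their invariant-factor lists agree; the partition into similarity classes is {M1}, {M2}, {M3}, {M4}.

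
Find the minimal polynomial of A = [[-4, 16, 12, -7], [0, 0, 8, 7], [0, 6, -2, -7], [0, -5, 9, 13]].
The characteristic polynomial factors as (x - 6)^2(x + 1)(x + 4). The minimal polynomial is ∏(x - λ)^{k_λ} where k_λ is the size of the largest Jordan block at λ.

For λ = -4: rank(A + 4I) = 3, and the largest Jordan block has size 1 (the smallest k with rank((A + 4I)^k) = rank((A + 4I)^(k+1))).
For λ = -1: rank(A + I) = 3, and the largest Jordan block has size 1 (the smallest k with rank((A + I)^k) = rank((A + I)^(k+1))).
For λ = 6: rank(A - 6I) = 3, and the largest Jordan block has size 2 (the smallest k with rank((A - 6I)^k) = rank((A - 6I)^(k+1))).

So m_A(x) = (x - 6)^2(x + 1)(x + 4).

m_A(x) = (x - 6)^2(x + 1)(x + 4)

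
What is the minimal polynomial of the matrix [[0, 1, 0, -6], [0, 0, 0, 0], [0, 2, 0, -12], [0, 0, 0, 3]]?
The characteristic polynomial factors as x^3(x - 3). The minimal polynomial is ∏(x - λ)^{k_λ} where k_λ is the size of the largest Jordan block at λ.

For λ = 0: rank(A) = 2, and the largest Jordan block has size 2 (the smallest k with rank(A^k) = rank(A^(k+1))).
For λ = 3: rank(A - 3I) = 3, and the largest Jordan block has size 1 (the smallest k with rank((A - 3I)^k) = rank((A - 3I)^(k+1))).

So m_A(x) = x^2(x - 3).

m_A(x) = x^2(x - 3)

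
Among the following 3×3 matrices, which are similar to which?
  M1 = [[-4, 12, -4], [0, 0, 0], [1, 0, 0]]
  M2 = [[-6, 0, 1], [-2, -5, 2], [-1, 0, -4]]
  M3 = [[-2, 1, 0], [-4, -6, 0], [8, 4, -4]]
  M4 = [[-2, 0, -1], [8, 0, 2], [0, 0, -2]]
Characteristic polynomials: χ_{M1} = x(x + 2)^2, χ_{M2} = (x + 5)^3, χ_{M3} = (x + 4)^3, χ_{M4} = x(x + 2)^2.

{M1, M4}: invariant factors x(x + 2)^2.

{M2}: invariant factors x + 5, (x + 5)^2.

{M3}: invariant factors x + 4, (x + 4)^2.

Matrices are similar if and only if their invariant-factor lists agree; the partition into similarity classes is {M1, M4}, {M2}, {M3}.

3 classes: {M1, M4}, {M2}, {M3}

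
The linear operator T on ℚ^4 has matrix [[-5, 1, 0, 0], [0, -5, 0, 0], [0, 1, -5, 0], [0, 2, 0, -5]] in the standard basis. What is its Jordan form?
The characteristic polynomial is det(xI - A) = (x + 5)^4, so the eigenvalues are -5 (algebraic multiplicity 4).

For λ = -5: rank(A + 5I) = 1, rank((A + 5I)^2) = 0. The eigenspace has dimension 4 - 1 = 3, so there are 3 Jordan blocks; the rank sequence gives block sizes [2, 1, 1].

Assembling the blocks gives the Jordan form J above.

J = [[-5, 1, 0, 0], [0, -5, 0, 0], [0, 0, -5, 0], [0, 0, 0, -5]]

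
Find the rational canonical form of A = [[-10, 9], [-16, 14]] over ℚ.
R = [[0, -4], [1, 4]]

The invariant factors of A (the non-unit diagonal entries of the Smith normal form of xI - A over ℚ[x]) are (x - 2)^2, each dividing the next. The characteristic polynomial is their product, (x - 2)^2.

The rational canonical form is the block-diagonal matrix of companion matrices C(f_i):
R = [[0, -4], [1, 4]].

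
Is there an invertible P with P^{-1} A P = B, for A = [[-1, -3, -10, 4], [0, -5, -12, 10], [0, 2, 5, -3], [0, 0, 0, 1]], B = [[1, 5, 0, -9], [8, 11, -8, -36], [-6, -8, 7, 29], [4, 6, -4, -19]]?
Yes.

Two matrices over a field are similar if and only if they have the same invariant factors.

Both A and B have characteristic polynomial (x - 1)^2(x + 1)^2 and minimal polynomial (x - 1)^2(x + 1)^2. Computing further, both have invariant factors (x - 1)^2(x + 1)^2. Hence A and B are similar.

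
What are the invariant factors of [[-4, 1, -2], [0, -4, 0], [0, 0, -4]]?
x + 4, (x + 4)^2

The Jordan structure of A has elementary divisors (x + 4)^2, (x + 4). Arranging the block sizes at each eigenvalue in decreasing order and taking row products gives the invariant factors.

Invariant factors (smallest first, each dividing the next): x + 4, (x + 4)^2.

Check: the last factor (x + 4)^2 is the minimal polynomial, and the product (x + 4)^3 is the characteristic polynomial.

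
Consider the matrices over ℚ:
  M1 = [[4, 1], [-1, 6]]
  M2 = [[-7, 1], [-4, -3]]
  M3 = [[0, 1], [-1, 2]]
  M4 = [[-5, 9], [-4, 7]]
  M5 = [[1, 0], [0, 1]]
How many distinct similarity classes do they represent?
Characteristic polynomials: χ_{M1} = (x - 5)^2, χ_{M2} = (x + 5)^2, χ_{M3} = (x - 1)^2, χ_{M4} = (x - 1)^2, χ_{M5} = (x - 1)^2.

{M1}: invariant factors (x - 5)^2.

{M2}: invariant factors (x + 5)^2.

{M3, M4}: invariant factors (x - 1)^2.

{M5}: invariant factors x - 1, x - 1.

Matrices are similar if and only if their invariant-factor lists agree; the partition into similarity classes is {M1}, {M2}, {M3, M4}, {M5}.

4 classes: {M1}, {M2}, {M3, M4}, {M5}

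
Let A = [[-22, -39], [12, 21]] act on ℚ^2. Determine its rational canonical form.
R = [[0, -6], [1, -1]]

The invariant factors of A (the non-unit diagonal entries of the Smith normal form of xI - A over ℚ[x]) are x^2 + x + 6, each dividing the next. The characteristic polynomial is their product, x^2 + x + 6.

The rational canonical form is the block-diagonal matrix of companion matrices C(f_i):
R = [[0, -6], [1, -1]].

Note the characteristic polynomial does not split into linear factors over ℚ, so A has no Jordan form over ℚ; the rational canonical form exists over any field.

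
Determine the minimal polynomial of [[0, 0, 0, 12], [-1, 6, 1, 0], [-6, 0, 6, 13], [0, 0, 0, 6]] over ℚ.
The characteristic polynomial factors as x(x - 6)^3. The minimal polynomial is ∏(x - λ)^{k_λ} where k_λ is the size of the largest Jordan block at λ.

For λ = 0: rank(A) = 3, and the largest Jordan block has size 1 (the smallest k with rank(A^k) = rank(A^(k+1))).
For λ = 6: rank(A - 6I) = 3, and the largest Jordan block has size 3 (the smallest k with rank((A - 6I)^k) = rank((A - 6I)^(k+1))).

So m_A(x) = x(x - 6)^3.

m_A(x) = x(x - 6)^3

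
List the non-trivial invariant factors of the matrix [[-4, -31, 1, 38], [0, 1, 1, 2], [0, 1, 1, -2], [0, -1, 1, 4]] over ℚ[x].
x - 2, (x - 2)^2(x + 4)

The Jordan structure of A has elementary divisors (x + 4), (x - 2)^2, (x - 2). Arranging the block sizes at each eigenvalue in decreasing order and taking row products gives the invariant factors.

Invariant factors (smallest first, each dividing the next): x - 2, (x - 2)^2(x + 4).

Check: the last factor (x - 2)^2(x + 4) is the minimal polynomial, and the product (x - 2)^3(x + 4) is the characteristic polynomial.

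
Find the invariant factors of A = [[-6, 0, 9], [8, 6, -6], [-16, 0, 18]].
x - 6, (x - 6)^2

The Jordan structure of A has elementary divisors (x - 6)^2, (x - 6). Arranging the block sizes at each eigenvalue in decreasing order and taking row products gives the invariant factors.

Invariant factors (smallest first, each dividing the next): x - 6, (x - 6)^2.

Check: the last factor (x - 6)^2 is the minimal polynomial, and the product (x - 6)^3 is the characteristic polynomial.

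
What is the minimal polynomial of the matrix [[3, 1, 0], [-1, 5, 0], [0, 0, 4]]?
The characteristic polynomial factors as (x - 4)^3. The minimal polynomial is ∏(x - λ)^{k_λ} where k_λ is the size of the largest Jordan block at λ.

For λ = 4: rank(A - 4I) = 1, and the largest Jordan block has size 2 (the smallest k with rank((A - 4I)^k) = rank((A - 4I)^(k+1))).

So m_A(x) = (x - 4)^2.

m_A(x) = (x - 4)^2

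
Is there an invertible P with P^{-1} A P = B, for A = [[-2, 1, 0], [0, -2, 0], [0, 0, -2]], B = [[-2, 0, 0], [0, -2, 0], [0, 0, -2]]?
No.

Both have characteristic polynomial (x + 2)^3, but the minimal polynomial of A is (x + 2)^2 while the minimal polynomial of B is x + 2. The minimal polynomial is a similarity invariant, so A and B are not similar.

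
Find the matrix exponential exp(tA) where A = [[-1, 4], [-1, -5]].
e^{tA} = [[(2*t + 1)*e^{-3*t}, 4*t*e^{-3*t}], [-t*e^{-3*t}, (1 - 2*t)*e^{-3*t}]]

A has Jordan form J = [[-3, 1], [0, -3]] with A = PJP^{-1}, so e^{tA} = P e^{tJ} P^{-1}.

For a Jordan block J_k(λ), e^{tJ_k(λ)} = e^{λt} · (I + tN + t^2 N^2/2! + ... + t^{k-1} N^{k-1}/(k-1)!) where N is the nilpotent superdiagonal part.

Assembling the blocks and conjugating back gives the entries of e^{tA} as shown above.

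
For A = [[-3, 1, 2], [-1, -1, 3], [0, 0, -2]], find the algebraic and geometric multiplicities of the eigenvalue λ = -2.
algebraic multiplicity 3, geometric multiplicity 1

The characteristic polynomial is (x + 2)^3, so the factor x + 2 appears with exponent 3: the algebraic multiplicity is 3.

rank(A + 2I) = 2, so the eigenspace has dimension 3 - 2 = 1: the geometric multiplicity is 1.

Since 1 < 3, A is not diagonalizable.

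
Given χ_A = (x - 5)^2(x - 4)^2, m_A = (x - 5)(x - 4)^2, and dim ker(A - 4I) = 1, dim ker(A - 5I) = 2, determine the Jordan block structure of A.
Jordan blocks: (4, 2), (5, 1), (5, 1)

λ = 4: algebraic multiplicity 2 (exponent in χ_A), largest block size 2 (exponent in m_A), 1 block (geometric multiplicity). This forces block sizes [2].
λ = 5: algebraic multiplicity 2 (exponent in χ_A), largest block size 1 (exponent in m_A), 2 blocks (geometric multiplicity). These force block sizes [1, 1].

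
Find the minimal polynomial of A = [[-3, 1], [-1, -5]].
The characteristic polynomial factors as (x + 4)^2. The minimal polynomial is ∏(x - λ)^{k_λ} where k_λ is the size of the largest Jordan block at λ.

For λ = -4: rank(A + 4I) = 1, and the largest Jordan block has size 2 (the smallest k with rank((A + 4I)^k) = rank((A + 4I)^(k+1))).

So m_A(x) = (x + 4)^2.

m_A(x) = (x + 4)^2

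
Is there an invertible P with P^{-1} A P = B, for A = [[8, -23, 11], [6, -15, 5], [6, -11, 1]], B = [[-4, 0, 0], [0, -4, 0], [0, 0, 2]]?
Both have characteristic polynomial (x - 2)(x + 4)^2, but the minimal polynomial of A is (x - 2)(x + 4)^2 while the minimal polynomial of B is (x - 2)(x + 4). The minimal polynomial is a similarity invariant, so A and B are not similar.

No.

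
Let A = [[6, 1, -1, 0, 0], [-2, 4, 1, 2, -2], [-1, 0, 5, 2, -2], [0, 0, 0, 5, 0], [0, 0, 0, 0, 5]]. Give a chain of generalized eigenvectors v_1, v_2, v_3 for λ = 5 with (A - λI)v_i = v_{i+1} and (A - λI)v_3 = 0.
v_1 = [[2, -3, 0, 1, 0]]^T, v_2 = [[-1, 1, 0, 0, 0]]^T, v_3 = [[0, 1, 1, 0, 0]]^T

We seek v_1 ∈ ker((A - 5I)^3) \ ker((A - 5I)^2), then set v_{i+1} = (A - 5I) v_i.

One such chain is v_1 = [[2, -3, 0, 1, 0]]^T, v_2 = [[-1, 1, 0, 0, 0]]^T, v_3 = [[0, 1, 1, 0, 0]]^T. Check: (A - 5I) v_3 = [[0, 0, 0, 0, 0]]^T = 0.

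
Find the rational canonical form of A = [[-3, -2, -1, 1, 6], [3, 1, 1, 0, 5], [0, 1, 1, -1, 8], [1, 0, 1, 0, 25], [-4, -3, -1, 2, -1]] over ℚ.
R = [[0, 0, 0, 0, 12], [1, 0, 0, 0, -5], [0, 1, 0, 0, -6], [0, 0, 1, 0, 2], [0, 0, 0, 1, -2]]

The invariant factors of A (the non-unit diagonal entries of the Smith normal form of xI - A over ℚ[x]) are (x - 1)(x + 3)(x^3 + x + 4), each dividing the next. The characteristic polynomial is their product, (x - 1)(x + 3)(x^3 + x + 4).

The rational canonical form is the block-diagonal matrix of companion matrices C(f_i):
R = [[0, 0, 0, 0, 12], [1, 0, 0, 0, -5], [0, 1, 0, 0, -6], [0, 0, 1, 0, 2], [0, 0, 0, 1, -2]].

Note the characteristic polynomial does not split into linear factors over ℚ, so A has no Jordan form over ℚ; the rational canonical form exists over any field.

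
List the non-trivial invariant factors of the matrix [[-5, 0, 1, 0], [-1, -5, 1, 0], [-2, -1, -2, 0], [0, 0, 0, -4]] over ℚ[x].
The Jordan structure of A has elementary divisors (x + 4)^3, (x + 4). Arranging the block sizes at each eigenvalue in decreasing order and taking row products gives the invariant factors.

Invariant factors (smallest first, each dividing the next): x + 4, (x + 4)^3.

Check: the last factor (x + 4)^3 is the minimal polynomial, and the product (x + 4)^4 is the characteristic polynomial.

x + 4, (x + 4)^3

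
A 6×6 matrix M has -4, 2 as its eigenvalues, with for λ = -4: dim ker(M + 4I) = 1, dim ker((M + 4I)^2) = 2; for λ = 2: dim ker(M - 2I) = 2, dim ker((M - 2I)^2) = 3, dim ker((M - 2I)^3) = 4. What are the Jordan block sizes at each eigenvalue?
λ = -4: successive nullity increments [1, 1] count blocks of size ≥ k; block sizes are [2].
λ = 2: successive nullity increments [2, 1, 1] count blocks of size ≥ k; block sizes are [3, 1].

Jordan blocks: (-4, 2), (2, 3), (2, 1)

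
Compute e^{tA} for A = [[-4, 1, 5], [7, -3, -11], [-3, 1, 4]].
A has Jordan form J = [[-1, 1, 0], [0, -1, 1], [0, 0, -1]] with A = PJP^{-1}, so e^{tA} = P e^{tJ} P^{-1}.

For a Jordan block J_k(λ), e^{tJ_k(λ)} = e^{λt} · (I + tN + t^2 N^2/2! + ... + t^{k-1} N^{k-1}/(k-1)!) where N is the nilpotent superdiagonal part.

Assembling the blocks and conjugating back gives the entries of e^{tA} as shown above.

e^{tA} = [[(t^2 - 6*t + 2)*e^{-t}/2, t*e^{-t}, t*(10 - t)*e^{-t}/2], [t*(7 - t)*e^{-t}, (1 - 2*t)*e^{-t}, t*(t - 11)*e^{-t}], [t*(t - 6)*e^{-t}/2, t*e^{-t}, (-t^2 + 10*t + 2)*e^{-t}/2]]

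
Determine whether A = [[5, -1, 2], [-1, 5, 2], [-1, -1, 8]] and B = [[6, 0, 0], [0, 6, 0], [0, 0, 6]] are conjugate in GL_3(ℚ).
No.

Both have characteristic polynomial (x - 6)^3, but the minimal polynomial of A is (x - 6)^2 while the minimal polynomial of B is x - 6. The minimal polynomial is a similarity invariant, so A and B are not similar.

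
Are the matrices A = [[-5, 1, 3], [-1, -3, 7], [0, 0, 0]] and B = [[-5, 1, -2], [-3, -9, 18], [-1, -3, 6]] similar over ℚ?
Yes.

Two matrices over a field are similar if and only if they have the same invariant factors.

Both A and B have characteristic polynomial x(x + 4)^2 and minimal polynomial x(x + 4)^2. Computing further, both have invariant factors x(x + 4)^2. Hence A and B are similar.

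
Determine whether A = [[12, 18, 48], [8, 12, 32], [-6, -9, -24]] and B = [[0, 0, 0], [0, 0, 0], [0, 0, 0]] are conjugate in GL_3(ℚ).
No.

Both have characteristic polynomial x^3, but the minimal polynomial of A is x^2 while the minimal polynomial of B is x. The minimal polynomial is a similarity invariant, so A and B are not similar.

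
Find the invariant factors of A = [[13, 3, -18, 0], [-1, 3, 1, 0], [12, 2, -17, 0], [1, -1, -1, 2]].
x - 2, (x - 2)^2(x + 5)

The Jordan structure of A has elementary divisors (x + 5), (x - 2)^2, (x - 2). Arranging the block sizes at each eigenvalue in decreasing order and taking row products gives the invariant factors.

Invariant factors (smallest first, each dividing the next): x - 2, (x - 2)^2(x + 5).

Check: the last factor (x - 2)^2(x + 5) is the minimal polynomial, and the product (x - 2)^3(x + 5) is the characteristic polynomial.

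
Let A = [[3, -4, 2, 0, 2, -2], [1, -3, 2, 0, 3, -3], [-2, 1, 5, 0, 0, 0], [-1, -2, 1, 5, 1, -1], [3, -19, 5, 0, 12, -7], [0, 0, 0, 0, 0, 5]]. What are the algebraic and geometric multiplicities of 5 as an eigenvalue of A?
algebraic multiplicity 3, geometric multiplicity 3

The characteristic polynomial is (x - 5)^3(x - 4)^3, so the factor x - 5 appears with exponent 3: the algebraic multiplicity is 3.

rank(A - 5I) = 3, so the eigenspace has dimension 6 - 3 = 3: the geometric multiplicity is 3.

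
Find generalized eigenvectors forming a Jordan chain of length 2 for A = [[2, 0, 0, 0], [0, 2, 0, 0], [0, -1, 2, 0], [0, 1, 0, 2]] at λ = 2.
We seek v_1 ∈ ker((A - 2I)^2) \ ker(A - 2I), then set v_{i+1} = (A - 2I) v_i.

One such chain is v_1 = [[1, 1, -2, 2]]^T, v_2 = [[0, 0, -1, 1]]^T. Check: (A - 2I) v_2 = [[0, 0, 0, 0]]^T = 0.

v_1 = [[1, 1, -2, 2]]^T, v_2 = [[0, 0, -1, 1]]^T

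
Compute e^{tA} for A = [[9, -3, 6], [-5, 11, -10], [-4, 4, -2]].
e^{tA} = [[(3*t + 1)*e^{6*t}, -3*t*e^{6*t}, 6*t*e^{6*t}], [-5*t*e^{6*t}, (5*t + 1)*e^{6*t}, -10*t*e^{6*t}], [-4*t*e^{6*t}, 4*t*e^{6*t}, (1 - 8*t)*e^{6*t}]]

A has Jordan form J = [[6, 1, 0], [0, 6, 0], [0, 0, 6]] with A = PJP^{-1}, so e^{tA} = P e^{tJ} P^{-1}.

For a Jordan block J_k(λ), e^{tJ_k(λ)} = e^{λt} · (I + tN + t^2 N^2/2! + ... + t^{k-1} N^{k-1}/(k-1)!) where N is the nilpotent superdiagonal part.

Assembling the blocks and conjugating back gives the entries of e^{tA} as shown above.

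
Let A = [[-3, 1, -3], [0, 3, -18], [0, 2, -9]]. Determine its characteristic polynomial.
χ_A(x) = (x + 3)^3

xI - A = [[x + 3, -1, 3], [0, x - 3, 18], [0, -2, x + 9]].

Expanding det(xI - A) along the first row:
det(xI - A) = + (x + 3)·det([[x - 3, 18], [-2, x + 9]]) - (-1)·det([[0, 18], [0, x + 9]]) + (3)·det([[0, x - 3], [0, -2]]).

Evaluating gives χ_A(x) = x^3 + 9x^2 + 27x + 27 = (x + 3)^3.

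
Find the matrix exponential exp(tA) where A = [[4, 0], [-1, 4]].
A has Jordan form J = [[4, 1], [0, 4]] with A = PJP^{-1}, so e^{tA} = P e^{tJ} P^{-1}.

For a Jordan block J_k(λ), e^{tJ_k(λ)} = e^{λt} · (I + tN + t^2 N^2/2! + ... + t^{k-1} N^{k-1}/(k-1)!) where N is the nilpotent superdiagonal part.

Assembling the blocks and conjugating back gives the entries of e^{tA} as shown above.

e^{tA} = [[e^{4*t}, 0], [-t*e^{4*t}, e^{4*t}]]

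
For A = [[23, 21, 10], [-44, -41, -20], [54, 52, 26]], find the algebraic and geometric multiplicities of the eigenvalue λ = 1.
algebraic multiplicity 2, geometric multiplicity 1

The characteristic polynomial is (x - 6)(x - 1)^2, so the factor x - 1 appears with exponent 2: the algebraic multiplicity is 2.

rank(A - I) = 2, so the eigenspace has dimension 3 - 2 = 1: the geometric multiplicity is 1.

Since 1 < 2, A is not diagonalizable.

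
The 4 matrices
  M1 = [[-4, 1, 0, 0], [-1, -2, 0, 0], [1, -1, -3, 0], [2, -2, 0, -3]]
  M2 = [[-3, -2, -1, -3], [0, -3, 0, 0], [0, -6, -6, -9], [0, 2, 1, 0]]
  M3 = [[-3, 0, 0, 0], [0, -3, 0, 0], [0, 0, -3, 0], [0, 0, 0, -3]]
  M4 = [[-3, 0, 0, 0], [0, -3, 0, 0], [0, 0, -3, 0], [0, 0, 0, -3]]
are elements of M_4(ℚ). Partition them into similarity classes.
Characteristic polynomials: χ_{M1} = (x + 3)^4, χ_{M2} = (x + 3)^4, χ_{M3} = (x + 3)^4, χ_{M4} = (x + 3)^4.

{M1, M2}: invariant factors x + 3, x + 3, (x + 3)^2.

{M3, M4}: invariant factors x + 3, x + 3, x + 3, x + 3.

Matrices are similar if and only if their invariant-factor lists agree; the partition into similarity classes is {M1, M2}, {M3, M4}.

2 classes: {M1, M2}, {M3, M4}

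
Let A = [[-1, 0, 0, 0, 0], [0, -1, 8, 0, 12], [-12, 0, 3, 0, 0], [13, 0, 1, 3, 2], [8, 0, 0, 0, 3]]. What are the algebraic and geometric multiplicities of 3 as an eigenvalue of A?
algebraic multiplicity 3, geometric multiplicity 2

The characteristic polynomial is (x - 3)^3(x + 1)^2, so the factor x - 3 appears with exponent 3: the algebraic multiplicity is 3.

rank(A - 3I) = 3, so the eigenspace has dimension 5 - 3 = 2: the geometric multiplicity is 2.

Since 2 < 3, A is not diagonalizable.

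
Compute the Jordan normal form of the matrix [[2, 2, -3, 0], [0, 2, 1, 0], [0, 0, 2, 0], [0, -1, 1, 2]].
The characteristic polynomial is det(xI - A) = (x - 2)^4, so the eigenvalues are 2 (algebraic multiplicity 4).

For λ = 2: rank(A - 2I) = 2, rank((A - 2I)^2) = 1, rank((A - 2I)^3) = 0. The eigenspace has dimension 4 - 2 = 2, so there are 2 Jordan blocks; the rank sequence gives block sizes [3, 1].

Assembling the blocks gives the Jordan form J above.

J = [[2, 1, 0, 0], [0, 2, 1, 0], [0, 0, 2, 0], [0, 0, 0, 2]]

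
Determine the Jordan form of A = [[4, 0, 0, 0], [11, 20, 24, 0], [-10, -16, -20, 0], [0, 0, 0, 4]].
The characteristic polynomial is det(xI - A) = (x - 4)^3(x + 4), so the eigenvalues are -4 (algebraic multiplicity 1), 4 (algebraic multiplicity 3).

For λ = -4: algebraic multiplicity 1 gives one 1×1 block.

For λ = 4: rank(A - 4I) = 2, rank((A - 4I)^2) = 1. The eigenspace has dimension 4 - 2 = 2, so there are 2 Jordan blocks; the rank sequence gives block sizes [2, 1].

Assembling the blocks gives the Jordan form J above.

J = [[-4, 0, 0, 0], [0, 4, 1, 0], [0, 0, 4, 0], [0, 0, 0, 4]]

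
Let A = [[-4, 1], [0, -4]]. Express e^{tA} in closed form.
A has Jordan form J = [[-4, 1], [0, -4]] with A = PJP^{-1}, so e^{tA} = P e^{tJ} P^{-1}.

For a Jordan block J_k(λ), e^{tJ_k(λ)} = e^{λt} · (I + tN + t^2 N^2/2! + ... + t^{k-1} N^{k-1}/(k-1)!) where N is the nilpotent superdiagonal part.

Assembling the blocks and conjugating back gives the entries of e^{tA} as shown above.

e^{tA} = [[e^{-4*t}, t*e^{-4*t}], [0, e^{-4*t}]]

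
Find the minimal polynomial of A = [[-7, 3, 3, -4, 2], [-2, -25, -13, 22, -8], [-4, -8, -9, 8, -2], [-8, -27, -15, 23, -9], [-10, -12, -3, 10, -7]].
m_A(x) = (x + 5)^3

The characteristic polynomial factors as (x + 5)^5. The minimal polynomial is ∏(x - λ)^{k_λ} where k_λ is the size of the largest Jordan block at λ.

For λ = -5: rank(A + 5I) = 3, and the largest Jordan block has size 3 (the smallest k with rank((A + 5I)^k) = rank((A + 5I)^(k+1))).

So m_A(x) = (x + 5)^3.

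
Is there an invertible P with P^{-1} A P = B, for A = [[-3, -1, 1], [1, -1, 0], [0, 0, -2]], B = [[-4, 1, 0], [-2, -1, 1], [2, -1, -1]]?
Two matrices over a field are similar if and only if they have the same invariant factors.

Both A and B have characteristic polynomial (x + 2)^3 and minimal polynomial (x + 2)^3. Computing further, both have invariant factors (x + 2)^3. Hence A and B are similar.

Yes.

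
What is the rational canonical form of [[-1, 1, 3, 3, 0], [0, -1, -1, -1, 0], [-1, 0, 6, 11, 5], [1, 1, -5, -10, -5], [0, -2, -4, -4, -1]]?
The invariant factors of A (the non-unit diagonal entries of the Smith normal form of xI - A over ℚ[x]) are x + 1, x^2(x + 1)(x + 5), each dividing the next. The characteristic polynomial is their product, x^2(x + 1)^2(x + 5).

The rational canonical form is the block-diagonal matrix of companion matrices C(f_i):
R = [[-1, 0, 0, 0, 0], [0, 0, 0, 0, 0], [0, 1, 0, 0, 0], [0, 0, 1, 0, -5], [0, 0, 0, 1, -6]].

R = [[-1, 0, 0, 0, 0], [0, 0, 0, 0, 0], [0, 1, 0, 0, 0], [0, 0, 1, 0, -5], [0, 0, 0, 1, -6]]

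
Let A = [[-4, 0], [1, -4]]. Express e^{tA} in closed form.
e^{tA} = [[e^{-4*t}, 0], [t*e^{-4*t}, e^{-4*t}]]

A has Jordan form J = [[-4, 1], [0, -4]] with A = PJP^{-1}, so e^{tA} = P e^{tJ} P^{-1}.

For a Jordan block J_k(λ), e^{tJ_k(λ)} = e^{λt} · (I + tN + t^2 N^2/2! + ... + t^{k-1} N^{k-1}/(k-1)!) where N is the nilpotent superdiagonal part.

Assembling the blocks and conjugating back gives the entries of e^{tA} as shown above.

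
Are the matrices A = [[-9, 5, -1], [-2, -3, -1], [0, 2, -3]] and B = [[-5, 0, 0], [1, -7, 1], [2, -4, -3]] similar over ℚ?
No.

Both have characteristic polynomial (x + 5)^3, but the minimal polynomial of A is (x + 5)^3 while the minimal polynomial of B is (x + 5)^2. The minimal polynomial is a similarity invariant, so A and B are not similar.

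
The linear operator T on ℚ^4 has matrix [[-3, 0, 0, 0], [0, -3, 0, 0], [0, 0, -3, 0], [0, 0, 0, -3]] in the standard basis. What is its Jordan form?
J = [[-3, 0, 0, 0], [0, -3, 0, 0], [0, 0, -3, 0], [0, 0, 0, -3]]

The characteristic polynomial is det(xI - A) = (x + 3)^4, so the eigenvalues are -3 (algebraic multiplicity 4).

For λ = -3: rank(A + 3I) = 0. The eigenspace has dimension 4 - 0 = 4, so there are 4 Jordan blocks; the rank sequence gives block sizes [1, 1, 1, 1].

Assembling the blocks gives the Jordan form J above.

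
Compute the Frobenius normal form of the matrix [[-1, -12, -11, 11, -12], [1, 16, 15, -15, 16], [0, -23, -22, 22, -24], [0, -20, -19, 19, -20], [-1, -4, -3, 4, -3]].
The invariant factors of A (the non-unit diagonal entries of the Smith normal form of xI - A over ℚ[x]) are (x - 1)(x^2 - 4x - 2)^2, each dividing the next. The characteristic polynomial is their product, (x - 1)(x^2 - 4x - 2)^2.

The rational canonical form is the block-diagonal matrix of companion matrices C(f_i):
R = [[0, 0, 0, 0, 4], [1, 0, 0, 0, 12], [0, 1, 0, 0, -4], [0, 0, 1, 0, -20], [0, 0, 0, 1, 9]].

Note the characteristic polynomial does not split into linear factors over ℚ, so A has no Jordan form over ℚ; the rational canonical form exists over any field.

R = [[0, 0, 0, 0, 4], [1, 0, 0, 0, 12], [0, 1, 0, 0, -4], [0, 0, 1, 0, -20], [0, 0, 0, 1, 9]]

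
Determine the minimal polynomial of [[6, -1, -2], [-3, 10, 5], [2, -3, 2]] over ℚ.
The characteristic polynomial factors as (x - 6)^3. The minimal polynomial is ∏(x - λ)^{k_λ} where k_λ is the size of the largest Jordan block at λ.

For λ = 6: rank(A - 6I) = 2, and the largest Jordan block has size 3 (the smallest k with rank((A - 6I)^k) = rank((A - 6I)^(k+1))).

So m_A(x) = (x - 6)^3.

m_A(x) = (x - 6)^3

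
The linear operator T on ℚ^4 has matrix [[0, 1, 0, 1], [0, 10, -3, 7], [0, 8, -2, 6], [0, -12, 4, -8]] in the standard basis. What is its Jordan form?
J = [[0, 1, 0, 0], [0, 0, 1, 0], [0, 0, 0, 0], [0, 0, 0, 0]]

The characteristic polynomial is det(xI - A) = x^4, so the eigenvalues are 0 (algebraic multiplicity 4).

For λ = 0: rank(A) = 2, rank(A^2) = 1, rank(A^3) = 0. The eigenspace has dimension 4 - 2 = 2, so there are 2 Jordan blocks; the rank sequence gives block sizes [3, 1].

Assembling the blocks gives the Jordan form J above.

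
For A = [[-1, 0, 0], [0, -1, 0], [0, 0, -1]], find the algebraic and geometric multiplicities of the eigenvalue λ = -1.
algebraic multiplicity 3, geometric multiplicity 3

The characteristic polynomial is (x + 1)^3, so the factor x + 1 appears with exponent 3: the algebraic multiplicity is 3.

rank(A + I) = 0, so the eigenspace has dimension 3 - 0 = 3: the geometric multiplicity is 3.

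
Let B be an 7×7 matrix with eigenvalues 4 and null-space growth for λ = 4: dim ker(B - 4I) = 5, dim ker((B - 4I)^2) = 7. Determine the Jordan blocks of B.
λ = 4: successive nullity increments [5, 2] count blocks of size ≥ k; block sizes are [2, 2, 1, 1, 1].

Jordan blocks: (4, 2), (4, 2), (4, 1), (4, 1), (4, 1)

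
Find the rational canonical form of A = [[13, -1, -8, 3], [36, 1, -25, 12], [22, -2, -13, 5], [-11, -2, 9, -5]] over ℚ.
R = [[0, 0, 0, -4], [1, 0, 0, 8], [0, 1, 0, 0], [0, 0, 1, -4]]

The invariant factors of A (the non-unit diagonal entries of the Smith normal form of xI - A over ℚ[x]) are (x^2 + 2x - 2)^2, each dividing the next. The characteristic polynomial is their product, (x^2 + 2x - 2)^2.

The rational canonical form is the block-diagonal matrix of companion matrices C(f_i):
R = [[0, 0, 0, -4], [1, 0, 0, 8], [0, 1, 0, 0], [0, 0, 1, -4]].

Note the characteristic polynomial does not split into linear factors over ℚ, so A has no Jordan form over ℚ; the rational canonical form exists over any field.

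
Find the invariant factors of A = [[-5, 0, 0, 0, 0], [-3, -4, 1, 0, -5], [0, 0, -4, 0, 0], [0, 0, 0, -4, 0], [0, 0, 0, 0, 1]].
x + 4, (x - 1)(x + 4)^2(x + 5)

The Jordan structure of A has elementary divisors (x + 5), (x + 4)^2, (x + 4), (x - 1). Arranging the block sizes at each eigenvalue in decreasing order and taking row products gives the invariant factors.

Invariant factors (smallest first, each dividing the next): x + 4, (x - 1)(x + 4)^2(x + 5).

Check: the last factor (x - 1)(x + 4)^2(x + 5) is the minimal polynomial, and the product (x - 1)(x + 4)^3(x + 5) is the characteristic polynomial.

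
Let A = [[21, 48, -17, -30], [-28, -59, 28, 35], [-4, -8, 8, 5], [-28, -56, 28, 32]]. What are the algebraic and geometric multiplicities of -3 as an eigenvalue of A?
The characteristic polynomial is (x - 4)^2(x + 3)^2, so the factor x + 3 appears with exponent 2: the algebraic multiplicity is 2.

rank(A + 3I) = 2, so the eigenspace has dimension 4 - 2 = 2: the geometric multiplicity is 2.

algebraic multiplicity 2, geometric multiplicity 2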